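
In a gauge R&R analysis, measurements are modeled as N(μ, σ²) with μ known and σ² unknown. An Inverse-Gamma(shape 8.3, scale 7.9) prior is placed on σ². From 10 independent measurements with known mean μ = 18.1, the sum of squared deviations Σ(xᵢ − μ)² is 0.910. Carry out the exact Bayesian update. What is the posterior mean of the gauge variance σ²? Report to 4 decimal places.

With known mean μ and an Inverse-Gamma(α, β) prior on σ², the Normal likelihood is conjugate: posterior is Inv-Gamma(α + n/2, β + Σ(xᵢ−μ)²/2).
Posterior: Inv-Gamma(8.3 + 10/2, 7.9 + 0.910/2) = Inv-Gamma(13.30, 8.3550).
E[σ²|data] = β/(α−1) = 8.3550/12.30 = 0.6793.

0.6793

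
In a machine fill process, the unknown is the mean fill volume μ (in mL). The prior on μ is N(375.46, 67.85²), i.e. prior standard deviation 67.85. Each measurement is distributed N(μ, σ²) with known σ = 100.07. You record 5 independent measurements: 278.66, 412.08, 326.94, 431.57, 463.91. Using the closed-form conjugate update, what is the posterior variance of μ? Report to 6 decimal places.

1395.632551

For Normal data with known variance σ², a Normal(μ₀, σ₀²) prior on μ is conjugate. Posterior precision = 1/σ₀² + n/σ²; posterior mean is the precision-weighted average of μ₀ and x̄.
σ₀² = 67.85² = 4603.6225, σ² = 100.07² = 10014.0049; σ² + n·σ₀² = 10014.0049 + 5·4603.6225 = 33032.1174.
Posterior precision = 1/σ₀² + n/σ² = 1/4603.6225 + 5/10014.0049 = (σ² + n·σ₀²)/(σ₀²σ²) = 33032.1174/(4603.6225·10014.0049); posterior variance σₙ² = σ₀²σ²/(σ² + n·σ₀²) = 4603.6225·10014.0049/33032.1174 = 1395.632551.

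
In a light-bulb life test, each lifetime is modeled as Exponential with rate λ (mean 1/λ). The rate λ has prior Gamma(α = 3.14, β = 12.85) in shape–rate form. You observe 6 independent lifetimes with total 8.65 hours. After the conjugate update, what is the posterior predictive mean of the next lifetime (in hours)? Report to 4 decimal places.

2.6413

With a Gamma(shape α, rate β) prior on the exponential rate λ, the posterior after n observations with total T = Σxᵢ is Gamma(α+n, β+T).
Posterior: Gamma(3.14+6, 12.85+8.65) = Gamma(9.14, 21.50).
The predictive distribution for the next observation is Lomax; its mean is β/(α−1) = 21.50/8.14 = 2.6413.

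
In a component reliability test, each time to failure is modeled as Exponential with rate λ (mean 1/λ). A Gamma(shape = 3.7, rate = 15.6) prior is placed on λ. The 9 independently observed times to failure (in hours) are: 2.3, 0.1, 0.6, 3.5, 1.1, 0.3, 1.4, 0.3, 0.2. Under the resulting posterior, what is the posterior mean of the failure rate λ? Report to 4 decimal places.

With a Gamma(shape α, rate β) prior on the exponential rate λ, the posterior after n observations with total T = Σxᵢ is Gamma(α+n, β+T).
Sum of observations T = 9.8 hours; n = 9.
Posterior: Gamma(3.7+9, 15.6+9.8) = Gamma(12.7, 25.4).
Posterior mean of λ = α/β = 12.7/25.4 = 0.5000.

0.5000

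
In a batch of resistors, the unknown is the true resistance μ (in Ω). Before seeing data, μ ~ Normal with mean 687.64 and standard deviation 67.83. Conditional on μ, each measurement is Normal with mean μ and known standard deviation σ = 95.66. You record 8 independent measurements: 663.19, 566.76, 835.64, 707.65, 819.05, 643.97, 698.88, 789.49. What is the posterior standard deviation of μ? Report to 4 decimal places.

For Normal data with known variance σ², a Normal(μ₀, σ₀²) prior on μ is conjugate. Posterior precision = 1/σ₀² + n/σ²; posterior mean is the precision-weighted average of μ₀ and x̄.
σ₀² = 67.83² = 4600.9089, σ² = 95.66² = 9150.8356; σ² + n·σ₀² = 9150.8356 + 8·4600.9089 = 45958.1068.
Posterior precision = 1/σ₀² + n/σ² = 1/4600.9089 + 8/9150.8356 = (σ² + n·σ₀²)/(σ₀²σ²) = 45958.1068/(4600.9089·9150.8356); posterior variance σₙ² = σ₀²σ²/(σ² + n·σ₀²) = 4600.9089·9150.8356/45958.1068 = 916.098680.
Posterior SD = √σₙ² = √(4600.9089·9150.8356/45958.1068) = 30.2671.

30.2671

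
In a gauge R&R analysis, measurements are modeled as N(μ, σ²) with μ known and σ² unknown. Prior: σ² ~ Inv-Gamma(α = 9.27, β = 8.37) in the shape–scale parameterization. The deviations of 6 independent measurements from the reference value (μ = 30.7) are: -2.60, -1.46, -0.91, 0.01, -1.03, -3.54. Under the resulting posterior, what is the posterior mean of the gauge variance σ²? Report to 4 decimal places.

With known mean μ and an Inverse-Gamma(α, β) prior on σ², the Normal likelihood is conjugate: posterior is Inv-Gamma(α + n/2, β + Σ(xᵢ−μ)²/2).
Σ(xᵢ−μ)² = (-2.60)² + (-1.46)² + (-0.91)² + (0.01)² + (-1.03)² + (-3.54)² = 23.3123.
Posterior: Inv-Gamma(9.27 + 6/2, 8.37 + 23.3123/2) = Inv-Gamma(12.27, 20.02615).
E[σ²|data] = β/(α−1) = 20.02615/11.27 = 1.7769.

1.7769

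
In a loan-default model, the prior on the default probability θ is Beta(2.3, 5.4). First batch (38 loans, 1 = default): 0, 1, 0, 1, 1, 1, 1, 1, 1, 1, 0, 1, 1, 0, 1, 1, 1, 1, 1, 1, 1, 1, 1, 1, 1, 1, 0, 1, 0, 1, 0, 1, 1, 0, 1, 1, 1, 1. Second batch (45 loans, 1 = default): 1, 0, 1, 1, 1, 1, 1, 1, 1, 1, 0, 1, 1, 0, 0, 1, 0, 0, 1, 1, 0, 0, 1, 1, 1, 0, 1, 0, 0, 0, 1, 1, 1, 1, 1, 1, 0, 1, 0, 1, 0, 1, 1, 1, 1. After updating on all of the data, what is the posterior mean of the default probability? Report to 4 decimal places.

0.6869

The Beta prior is conjugate to a Binomial/Bernoulli likelihood; the update adds successes to α and failures to β.
After batch 1: Beta(2.3+30, 5.4+8) = Beta(32.3, 13.4).
After batch 2: Beta(32.3+30, 13.4+15) = Beta(62.3, 28.4).
Posterior mean = α/(α+β) = 62.3/90.7 = 0.6869.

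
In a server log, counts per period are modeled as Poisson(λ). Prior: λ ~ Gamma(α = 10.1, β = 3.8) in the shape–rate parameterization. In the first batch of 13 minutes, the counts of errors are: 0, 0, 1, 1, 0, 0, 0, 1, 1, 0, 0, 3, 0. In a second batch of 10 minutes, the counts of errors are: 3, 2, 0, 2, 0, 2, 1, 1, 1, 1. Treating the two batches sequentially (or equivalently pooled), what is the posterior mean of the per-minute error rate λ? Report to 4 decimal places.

1.1231

With a Gamma(shape α, rate β) prior, the Poisson likelihood is conjugate: the posterior is Gamma(α + ΣXᵢ, β + n).
Batch 1: sum of counts S = 7 over n = 13 minutes.
After batch 1: Gamma(α+S, β+n) = Gamma(10.1+7, 3.8+13) = Gamma(17.1, 16.8).
Batch 2: sum of counts S = 13 over n = 10 minutes.
After batch 2: Gamma(α+S, β+n) = Gamma(17.1+13, 16.8+10) = Gamma(30.1, 26.8).
Posterior mean = α/β = 30.1/26.8 = 1.1231.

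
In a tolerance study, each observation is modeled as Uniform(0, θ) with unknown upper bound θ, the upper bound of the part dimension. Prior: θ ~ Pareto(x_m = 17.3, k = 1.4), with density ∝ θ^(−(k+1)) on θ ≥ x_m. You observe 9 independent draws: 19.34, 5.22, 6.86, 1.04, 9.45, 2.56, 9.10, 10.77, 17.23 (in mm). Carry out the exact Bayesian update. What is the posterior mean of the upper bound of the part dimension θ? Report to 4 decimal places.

21.3974

A Pareto(scale x_m, shape k) prior on the upper bound θ of Uniform(0, θ) is conjugate: posterior is Pareto(max(x_m, max xᵢ), k + n).
Sample maximum = 19.34; prior scale x_m = 17.3 → posterior scale = max = 19.34.
Posterior shape = 1.4 + 9 = 10.4.
E[θ|data] = k·x_m/(k−1) = 10.4·19.34/9.4 = 21.3974.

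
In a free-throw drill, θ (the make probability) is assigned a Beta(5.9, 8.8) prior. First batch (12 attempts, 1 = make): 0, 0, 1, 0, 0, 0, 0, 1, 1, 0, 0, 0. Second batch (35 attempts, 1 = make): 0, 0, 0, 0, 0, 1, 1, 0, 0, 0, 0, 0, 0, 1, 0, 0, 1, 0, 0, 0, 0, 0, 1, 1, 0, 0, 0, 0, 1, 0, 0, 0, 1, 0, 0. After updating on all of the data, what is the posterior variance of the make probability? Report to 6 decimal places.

0.003172

The Beta prior is conjugate to a Binomial/Bernoulli likelihood; the update adds successes to α and failures to β.
After batch 1: Beta(5.9+3, 8.8+9) = Beta(8.9, 17.8).
After batch 2: Beta(8.9+8, 17.8+27) = Beta(16.9, 44.8).
Var = αβ/((α+β)²(α+β+1)) = 16.9·44.8/(61.7²·62.7) = 0.003172.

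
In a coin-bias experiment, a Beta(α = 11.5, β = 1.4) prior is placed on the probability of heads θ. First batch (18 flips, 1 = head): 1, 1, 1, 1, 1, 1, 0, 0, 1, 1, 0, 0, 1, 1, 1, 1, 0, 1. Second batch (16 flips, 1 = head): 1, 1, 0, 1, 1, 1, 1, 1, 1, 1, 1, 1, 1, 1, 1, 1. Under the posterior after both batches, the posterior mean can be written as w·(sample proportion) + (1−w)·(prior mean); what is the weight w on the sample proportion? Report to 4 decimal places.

0.7249

The Beta prior is conjugate to a Binomial/Bernoulli likelihood; the update adds successes to α and failures to β.
Total number of flips: n = 18 + 16 = 34.
Posterior mean = (α₀+k)/(α₀+β₀+n) = [n/(α₀+β₀+n)]·(k/n) + [(α₀+β₀)/(α₀+β₀+n)]·α₀/(α₀+β₀), so only n and the prior enter the weight.
The weight on the data is w = n/(α₀+β₀+n) = 34/(11.5+1.4+34) = 34/46.9 = 0.7249.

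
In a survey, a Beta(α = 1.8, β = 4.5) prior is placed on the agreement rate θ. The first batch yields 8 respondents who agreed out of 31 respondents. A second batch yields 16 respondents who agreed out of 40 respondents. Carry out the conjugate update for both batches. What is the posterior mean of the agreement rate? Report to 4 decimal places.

0.3338

The Beta prior is conjugate to a Binomial/Bernoulli likelihood; the update adds successes to α and failures to β.
After batch 1: Beta(1.8+8, 4.5+23) = Beta(9.8, 27.5).
After batch 2: Beta(9.8+16, 27.5+24) = Beta(25.8, 51.5).
Posterior mean = α/(α+β) = 25.8/77.3 = 0.3338.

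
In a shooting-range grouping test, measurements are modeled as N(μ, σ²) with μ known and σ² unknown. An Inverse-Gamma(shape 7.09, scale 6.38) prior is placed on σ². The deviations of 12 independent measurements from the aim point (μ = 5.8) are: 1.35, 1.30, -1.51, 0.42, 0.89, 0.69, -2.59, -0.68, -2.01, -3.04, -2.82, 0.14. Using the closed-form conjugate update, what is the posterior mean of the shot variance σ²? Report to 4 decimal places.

With known mean μ and an Inverse-Gamma(α, β) prior on σ², the Normal likelihood is conjugate: posterior is Inv-Gamma(α + n/2, β + Σ(xᵢ−μ)²/2).
Σ(xᵢ−μ)² = (1.35)² + (1.30)² + (-1.51)² + (0.42)² + (0.89)² + (0.69)² + (-2.59)² + (-0.68)² + (-2.01)² + (-3.04)² + (-2.82)² + (0.14)² = 35.6614.
Posterior: Inv-Gamma(7.09 + 12/2, 6.38 + 35.6614/2) = Inv-Gamma(13.09, 24.21070).
E[σ²|data] = β/(α−1) = 24.21070/12.09 = 2.0025.

2.0025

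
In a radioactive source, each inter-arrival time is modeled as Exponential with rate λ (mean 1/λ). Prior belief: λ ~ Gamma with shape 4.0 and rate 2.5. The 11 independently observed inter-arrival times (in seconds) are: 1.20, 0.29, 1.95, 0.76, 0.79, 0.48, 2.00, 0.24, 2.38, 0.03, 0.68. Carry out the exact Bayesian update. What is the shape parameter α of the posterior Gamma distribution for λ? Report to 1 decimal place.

With a Gamma(shape α, rate β) prior on the exponential rate λ, the posterior after n observations with total T = Σxᵢ is Gamma(α+n, β+T).
Sum of observations T = 10.80 seconds; n = 11.
Posterior: Gamma(4.0+11, 2.5+10.80) = Gamma(15.0, 13.30).
Posterior α = 15.0.

15.0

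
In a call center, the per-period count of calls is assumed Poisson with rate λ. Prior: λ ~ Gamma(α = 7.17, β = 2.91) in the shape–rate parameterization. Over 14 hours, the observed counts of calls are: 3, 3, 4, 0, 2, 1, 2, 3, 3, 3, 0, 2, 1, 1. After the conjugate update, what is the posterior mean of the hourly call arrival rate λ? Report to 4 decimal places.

2.0798

With a Gamma(shape α, rate β) prior, the Poisson likelihood is conjugate: the posterior is Gamma(α + ΣXᵢ, β + n).
Sum of counts S = 28 over n = 14 hours.
Posterior: Gamma(α+S, β+n) = Gamma(7.17+28, 2.91+14) = Gamma(35.17, 16.91).
Posterior mean = α/β = 35.17/16.91 = 2.0798.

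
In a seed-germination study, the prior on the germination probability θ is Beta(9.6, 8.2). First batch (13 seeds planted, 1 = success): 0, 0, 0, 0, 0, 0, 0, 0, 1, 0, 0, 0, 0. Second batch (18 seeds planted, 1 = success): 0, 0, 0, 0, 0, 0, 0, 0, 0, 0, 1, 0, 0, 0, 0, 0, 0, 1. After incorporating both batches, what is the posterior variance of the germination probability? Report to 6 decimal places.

0.003846

The Beta prior is conjugate to a Binomial/Bernoulli likelihood; the update adds successes to α and failures to β.
After batch 1: Beta(9.6+1, 8.2+12) = Beta(10.6, 20.2).
After batch 2: Beta(10.6+2, 20.2+16) = Beta(12.6, 36.2).
Var = αβ/((α+β)²(α+β+1)) = 12.6·36.2/(48.8²·49.8) = 0.003846.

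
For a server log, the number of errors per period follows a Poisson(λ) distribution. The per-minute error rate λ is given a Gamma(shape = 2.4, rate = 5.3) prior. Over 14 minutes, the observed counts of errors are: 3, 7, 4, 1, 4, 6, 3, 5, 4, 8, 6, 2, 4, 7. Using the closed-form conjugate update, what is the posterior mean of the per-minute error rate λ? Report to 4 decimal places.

With a Gamma(shape α, rate β) prior, the Poisson likelihood is conjugate: the posterior is Gamma(α + ΣXᵢ, β + n).
Sum of counts S = 64 over n = 14 minutes.
Posterior: Gamma(α+S, β+n) = Gamma(2.4+64, 5.3+14) = Gamma(66.4, 19.3).
Posterior mean = α/β = 66.4/19.3 = 3.4404.

3.4404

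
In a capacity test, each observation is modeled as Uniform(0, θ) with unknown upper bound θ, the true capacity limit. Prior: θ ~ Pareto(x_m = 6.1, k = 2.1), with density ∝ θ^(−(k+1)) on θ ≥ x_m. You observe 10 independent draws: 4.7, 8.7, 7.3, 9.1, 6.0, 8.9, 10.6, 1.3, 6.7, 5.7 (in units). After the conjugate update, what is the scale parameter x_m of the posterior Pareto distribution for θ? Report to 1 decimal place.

A Pareto(scale x_m, shape k) prior on the upper bound θ of Uniform(0, θ) is conjugate: posterior is Pareto(max(x_m, max xᵢ), k + n).
Sample maximum = 10.6; prior scale x_m = 6.1 → posterior scale = max = 10.6.
Posterior shape = 2.1 + 10 = 12.1.
Posterior scale x_m = 10.6.

10.6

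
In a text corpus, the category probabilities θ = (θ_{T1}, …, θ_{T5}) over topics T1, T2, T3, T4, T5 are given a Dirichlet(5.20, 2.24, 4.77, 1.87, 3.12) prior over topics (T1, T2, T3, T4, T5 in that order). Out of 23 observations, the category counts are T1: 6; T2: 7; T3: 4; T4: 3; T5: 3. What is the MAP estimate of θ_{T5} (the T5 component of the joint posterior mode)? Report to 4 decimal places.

The Dirichlet prior is conjugate to the Multinomial likelihood: each posterior αⱼ = prior αⱼ + observed count nⱼ.
Posterior concentration: (11.20, 9.24, 8.77, 4.87, 6.12), total = 40.20.
Joint mode component: (α_{T5}−1)/(Σα−K) = 5.12/35.20 = 0.1455.

0.1455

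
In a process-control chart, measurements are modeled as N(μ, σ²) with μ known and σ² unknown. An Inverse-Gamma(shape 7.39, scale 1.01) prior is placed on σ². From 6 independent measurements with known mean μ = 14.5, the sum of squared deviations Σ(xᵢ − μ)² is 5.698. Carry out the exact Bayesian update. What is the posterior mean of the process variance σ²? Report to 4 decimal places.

0.4110

With known mean μ and an Inverse-Gamma(α, β) prior on σ², the Normal likelihood is conjugate: posterior is Inv-Gamma(α + n/2, β + Σ(xᵢ−μ)²/2).
Posterior: Inv-Gamma(7.39 + 6/2, 1.01 + 5.698/2) = Inv-Gamma(10.39, 3.8590).
E[σ²|data] = β/(α−1) = 3.8590/9.39 = 0.4110.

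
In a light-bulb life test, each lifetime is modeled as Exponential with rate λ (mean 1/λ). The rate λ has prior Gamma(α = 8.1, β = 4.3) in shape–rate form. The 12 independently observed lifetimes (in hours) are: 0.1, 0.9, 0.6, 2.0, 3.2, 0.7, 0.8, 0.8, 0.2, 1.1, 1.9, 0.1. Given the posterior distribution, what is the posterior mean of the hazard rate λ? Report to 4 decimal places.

With a Gamma(shape α, rate β) prior on the exponential rate λ, the posterior after n observations with total T = Σxᵢ is Gamma(α+n, β+T).
Sum of observations T = 12.4 hours; n = 12.
Posterior: Gamma(8.1+12, 4.3+12.4) = Gamma(20.1, 16.7).
Posterior mean of λ = α/β = 20.1/16.7 = 1.2036.

1.2036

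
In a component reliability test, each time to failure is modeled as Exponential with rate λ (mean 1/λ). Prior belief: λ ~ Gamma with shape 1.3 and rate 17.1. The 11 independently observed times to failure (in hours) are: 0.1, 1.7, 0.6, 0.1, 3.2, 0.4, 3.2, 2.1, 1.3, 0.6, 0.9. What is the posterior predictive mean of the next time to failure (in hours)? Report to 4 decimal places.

2.7699

With a Gamma(shape α, rate β) prior on the exponential rate λ, the posterior after n observations with total T = Σxᵢ is Gamma(α+n, β+T).
Sum of observations T = 14.2 hours; n = 11.
Posterior: Gamma(1.3+11, 17.1+14.2) = Gamma(12.3, 31.3).
The predictive distribution for the next observation is Lomax; its mean is β/(α−1) = 31.3/11.3 = 2.7699.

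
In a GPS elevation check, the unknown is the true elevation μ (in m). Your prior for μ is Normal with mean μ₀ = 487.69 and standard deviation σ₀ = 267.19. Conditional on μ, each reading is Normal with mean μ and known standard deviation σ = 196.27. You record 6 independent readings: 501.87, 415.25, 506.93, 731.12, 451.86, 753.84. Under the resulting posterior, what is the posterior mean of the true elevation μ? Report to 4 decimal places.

For Normal data with known variance σ², a Normal(μ₀, σ₀²) prior on μ is conjugate. Posterior precision = 1/σ₀² + n/σ²; posterior mean is the precision-weighted average of μ₀ and x̄.
Σxᵢ = 501.87 + 415.25 + 506.93 + 731.12 + 451.86 + 753.84 = 3360.87, so n·x̄ = 3360.87.
σ₀² = 267.19² = 71390.4961, σ² = 196.27² = 38521.9129; σ² + n·σ₀² = 38521.9129 + 6·71390.4961 = 466864.8895.
Posterior mean = (μ₀/σ₀² + n·x̄/σ²)/(1/σ₀² + n/σ²) = (σ²·μ₀ + σ₀²·n·x̄)/(σ² + n·σ₀²) = (38521.9129·487.69 + 71390.4961·3360.87)/466864.8895 = 258720928.329808/466864.8895 = 554.1666.

554.1666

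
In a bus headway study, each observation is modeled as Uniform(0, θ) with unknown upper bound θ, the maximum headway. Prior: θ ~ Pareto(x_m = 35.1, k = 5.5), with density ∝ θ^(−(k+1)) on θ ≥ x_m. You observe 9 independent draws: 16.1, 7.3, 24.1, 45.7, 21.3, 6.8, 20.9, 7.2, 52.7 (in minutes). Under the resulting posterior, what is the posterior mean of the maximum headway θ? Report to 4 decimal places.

A Pareto(scale x_m, shape k) prior on the upper bound θ of Uniform(0, θ) is conjugate: posterior is Pareto(max(x_m, max xᵢ), k + n).
Sample maximum = 52.7; prior scale x_m = 35.1 → posterior scale = max = 52.7.
Posterior shape = 5.5 + 9 = 14.5.
E[θ|data] = k·x_m/(k−1) = 14.5·52.7/13.5 = 56.6037.

56.6037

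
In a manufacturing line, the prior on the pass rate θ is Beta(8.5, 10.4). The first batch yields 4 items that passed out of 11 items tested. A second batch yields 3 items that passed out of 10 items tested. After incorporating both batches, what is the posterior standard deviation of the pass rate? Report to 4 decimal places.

0.0762

The Beta prior is conjugate to a Binomial/Bernoulli likelihood; the update adds successes to α and failures to β.
After batch 1: Beta(8.5+4, 10.4+7) = Beta(12.5, 17.4).
After batch 2: Beta(12.5+3, 17.4+7) = Beta(15.5, 24.4).
Var = αβ/((α+β)²(α+β+1)) = 15.5·24.4/(39.9²·40.9) = 0.00580835; SD = √0.00580835 = 0.0762.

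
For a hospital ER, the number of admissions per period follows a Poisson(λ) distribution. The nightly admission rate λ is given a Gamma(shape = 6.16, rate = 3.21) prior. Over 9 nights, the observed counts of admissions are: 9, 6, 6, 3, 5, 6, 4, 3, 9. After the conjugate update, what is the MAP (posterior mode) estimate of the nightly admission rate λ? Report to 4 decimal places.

4.5995

With a Gamma(shape α, rate β) prior, the Poisson likelihood is conjugate: the posterior is Gamma(α + ΣXᵢ, β + n).
Sum of counts S = 51 over n = 9 nights.
Posterior: Gamma(α+S, β+n) = Gamma(6.16+51, 3.21+9) = Gamma(57.16, 12.21).
Mode of Gamma(α,β) for α≥1 is (α−1)/β = 56.16/12.21 = 4.5995.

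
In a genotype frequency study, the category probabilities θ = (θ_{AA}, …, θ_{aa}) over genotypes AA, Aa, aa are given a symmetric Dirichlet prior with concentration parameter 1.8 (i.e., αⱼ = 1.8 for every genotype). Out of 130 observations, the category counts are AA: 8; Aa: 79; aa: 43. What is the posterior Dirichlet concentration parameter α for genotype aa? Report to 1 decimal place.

44.8

The Dirichlet prior is conjugate to the Multinomial likelihood: each posterior αⱼ = prior αⱼ + observed count nⱼ.
Posterior concentration: (9.8, 80.8, 44.8), total = 135.4.
α_{aa} = 1.8 + 43 = 44.8.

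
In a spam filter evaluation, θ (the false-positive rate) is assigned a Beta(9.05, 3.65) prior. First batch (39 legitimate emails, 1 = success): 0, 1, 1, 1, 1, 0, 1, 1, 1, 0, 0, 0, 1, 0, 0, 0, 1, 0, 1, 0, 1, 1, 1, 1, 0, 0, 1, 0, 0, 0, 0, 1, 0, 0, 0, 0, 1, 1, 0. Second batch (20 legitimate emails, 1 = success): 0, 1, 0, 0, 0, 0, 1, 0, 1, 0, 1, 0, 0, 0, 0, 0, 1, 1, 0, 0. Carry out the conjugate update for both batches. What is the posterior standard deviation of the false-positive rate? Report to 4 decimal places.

The Beta prior is conjugate to a Binomial/Bernoulli likelihood; the update adds successes to α and failures to β.
After batch 1: Beta(9.05+18, 3.65+21) = Beta(27.05, 24.65).
After batch 2: Beta(27.05+6, 24.65+14) = Beta(33.05, 38.65).
Var = αβ/((α+β)²(α+β+1)) = 33.05·38.65/(71.70²·72.70) = 0.00341781; SD = √0.00341781 = 0.0585.

0.0585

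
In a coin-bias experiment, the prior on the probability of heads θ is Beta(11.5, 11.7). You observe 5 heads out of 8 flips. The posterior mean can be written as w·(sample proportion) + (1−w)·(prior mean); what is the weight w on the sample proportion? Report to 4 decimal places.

The Beta prior is conjugate to a Binomial/Bernoulli likelihood; the update adds successes to α and failures to β.
Posterior mean = (α₀+k)/(α₀+β₀+n) = [n/(α₀+β₀+n)]·(k/n) + [(α₀+β₀)/(α₀+β₀+n)]·α₀/(α₀+β₀), so only n and the prior enter the weight.
The weight on the data is w = n/(α₀+β₀+n) = 8/(11.5+11.7+8) = 8/31.2 = 0.2564.

0.2564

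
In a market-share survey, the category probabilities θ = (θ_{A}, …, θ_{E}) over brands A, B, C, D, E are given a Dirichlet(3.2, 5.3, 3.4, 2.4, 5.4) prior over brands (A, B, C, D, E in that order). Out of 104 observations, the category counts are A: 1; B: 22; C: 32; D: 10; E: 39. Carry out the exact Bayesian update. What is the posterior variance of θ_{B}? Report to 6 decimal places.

The Dirichlet prior is conjugate to the Multinomial likelihood: each posterior αⱼ = prior αⱼ + observed count nⱼ.
Posterior concentration: (4.2, 27.3, 35.4, 12.4, 44.4), total = 123.7.
Var[θ_j] = α_j(Σα−α_j)/((Σα)²(Σα+1)) = 27.3·96.4/(123.7²·124.7) = 0.001379.

0.001379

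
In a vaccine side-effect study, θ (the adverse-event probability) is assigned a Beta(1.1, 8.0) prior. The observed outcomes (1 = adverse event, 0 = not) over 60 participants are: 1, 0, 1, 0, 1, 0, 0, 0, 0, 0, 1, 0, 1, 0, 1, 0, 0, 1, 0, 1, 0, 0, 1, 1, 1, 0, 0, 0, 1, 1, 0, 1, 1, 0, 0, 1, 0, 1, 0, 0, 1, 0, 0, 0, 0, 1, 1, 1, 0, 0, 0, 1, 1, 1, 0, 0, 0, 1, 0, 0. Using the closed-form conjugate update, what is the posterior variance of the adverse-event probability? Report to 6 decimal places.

0.003353

The Beta prior is conjugate to a Binomial/Bernoulli likelihood; the update adds successes to α and failures to β.
Posterior: Beta(α+k, β+n−k) = Beta(1.1+25, 8.0+35) = Beta(26.1, 43.0).
Var = αβ/((α+β)²(α+β+1)) = 26.1·43.0/(69.1²·70.1) = 0.003353.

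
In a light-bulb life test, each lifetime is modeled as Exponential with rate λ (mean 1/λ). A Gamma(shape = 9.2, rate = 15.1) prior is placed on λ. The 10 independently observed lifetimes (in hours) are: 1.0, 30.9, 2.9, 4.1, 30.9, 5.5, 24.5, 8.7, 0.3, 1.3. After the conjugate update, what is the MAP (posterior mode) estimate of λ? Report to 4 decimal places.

0.1454

With a Gamma(shape α, rate β) prior on the exponential rate λ, the posterior after n observations with total T = Σxᵢ is Gamma(α+n, β+T).
Sum of observations T = 110.1 hours; n = 10.
Posterior: Gamma(9.2+10, 15.1+110.1) = Gamma(19.2, 125.2).
Mode = (α−1)/β = 0.1454.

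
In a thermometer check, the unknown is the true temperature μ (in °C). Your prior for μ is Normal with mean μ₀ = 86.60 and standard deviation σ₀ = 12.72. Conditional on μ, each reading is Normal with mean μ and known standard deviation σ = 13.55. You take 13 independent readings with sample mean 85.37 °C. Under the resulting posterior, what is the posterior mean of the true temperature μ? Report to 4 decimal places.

85.4687

For Normal data with known variance σ², a Normal(μ₀, σ₀²) prior on μ is conjugate. Posterior precision = 1/σ₀² + n/σ²; posterior mean is the precision-weighted average of μ₀ and x̄.
n·x̄ = 13·85.37 = 1109.81.
σ₀² = 12.72² = 161.7984, σ² = 13.55² = 183.6025; σ² + n·σ₀² = 183.6025 + 13·161.7984 = 2286.9817.
Posterior mean = (μ₀/σ₀² + n·x̄/σ²)/(1/σ₀² + n/σ²) = (σ²·μ₀ + σ₀²·n·x̄)/(σ² + n·σ₀²) = (183.6025·86.60 + 161.7984·1109.81)/2286.9817 = 195465.458804/2286.9817 = 85.4687.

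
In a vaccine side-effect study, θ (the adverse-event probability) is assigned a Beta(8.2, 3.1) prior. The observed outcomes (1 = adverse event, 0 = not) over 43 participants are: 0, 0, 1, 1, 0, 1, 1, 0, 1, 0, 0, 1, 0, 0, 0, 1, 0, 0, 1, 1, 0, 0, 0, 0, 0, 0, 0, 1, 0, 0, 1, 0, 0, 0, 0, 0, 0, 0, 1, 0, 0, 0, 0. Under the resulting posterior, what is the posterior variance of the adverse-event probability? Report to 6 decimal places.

0.004225

The Beta prior is conjugate to a Binomial/Bernoulli likelihood; the update adds successes to α and failures to β.
Posterior: Beta(α+k, β+n−k) = Beta(8.2+12, 3.1+31) = Beta(20.2, 34.1).
Var = αβ/((α+β)²(α+β+1)) = 20.2·34.1/(54.3²·55.3) = 0.004225.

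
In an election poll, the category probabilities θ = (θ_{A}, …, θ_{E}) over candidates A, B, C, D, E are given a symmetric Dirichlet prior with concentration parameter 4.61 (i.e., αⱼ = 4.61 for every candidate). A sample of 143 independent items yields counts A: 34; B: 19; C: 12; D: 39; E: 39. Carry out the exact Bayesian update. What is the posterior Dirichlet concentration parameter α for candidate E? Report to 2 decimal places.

The Dirichlet prior is conjugate to the Multinomial likelihood: each posterior αⱼ = prior αⱼ + observed count nⱼ.
Posterior concentration: (38.61, 23.61, 16.61, 43.61, 43.61), total = 166.05.
α_{E} = 4.61 + 39 = 43.61.

43.61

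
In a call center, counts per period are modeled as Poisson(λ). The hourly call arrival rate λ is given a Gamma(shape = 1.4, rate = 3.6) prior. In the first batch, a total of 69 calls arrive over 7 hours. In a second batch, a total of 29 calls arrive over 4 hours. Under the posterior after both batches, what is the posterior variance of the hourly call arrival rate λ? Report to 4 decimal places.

With a Gamma(shape α, rate β) prior, the Poisson likelihood is conjugate: the posterior is Gamma(α + ΣXᵢ, β + n).
After batch 1: Gamma(α+S, β+n) = Gamma(1.4+69, 3.6+7) = Gamma(70.4, 10.6).
After batch 2: Gamma(α+S, β+n) = Gamma(70.4+29, 10.6+4) = Gamma(99.4, 14.6).
Var = α/β² = 99.4/14.6² = 0.4663.

0.4663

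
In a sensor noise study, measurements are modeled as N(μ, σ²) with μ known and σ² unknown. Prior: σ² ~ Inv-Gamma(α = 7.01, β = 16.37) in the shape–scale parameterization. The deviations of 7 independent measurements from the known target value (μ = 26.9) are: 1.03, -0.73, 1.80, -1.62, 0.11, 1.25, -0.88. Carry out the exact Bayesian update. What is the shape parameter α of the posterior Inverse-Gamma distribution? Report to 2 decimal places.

10.51

With known mean μ and an Inverse-Gamma(α, β) prior on σ², the Normal likelihood is conjugate: posterior is Inv-Gamma(α + n/2, β + Σ(xᵢ−μ)²/2).
Σ(xᵢ−μ)² = (1.03)² + (-0.73)² + (1.80)² + (-1.62)² + (0.11)² + (1.25)² + (-0.88)² = 9.8072.
Posterior: Inv-Gamma(7.01 + 7/2, 16.37 + 9.8072/2) = Inv-Gamma(10.51, 21.27360).
Posterior α = 10.51.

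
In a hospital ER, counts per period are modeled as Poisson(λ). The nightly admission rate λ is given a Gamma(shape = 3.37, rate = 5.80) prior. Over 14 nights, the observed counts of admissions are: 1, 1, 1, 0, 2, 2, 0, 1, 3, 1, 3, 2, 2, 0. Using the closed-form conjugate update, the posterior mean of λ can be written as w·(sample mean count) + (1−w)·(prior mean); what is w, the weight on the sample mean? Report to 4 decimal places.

With a Gamma(shape α, rate β) prior, the Poisson likelihood is conjugate: the posterior is Gamma(α + ΣXᵢ, β + n).
Posterior mean = (α₀+S)/(β₀+n) = [n/(β₀+n)]·(S/n) + [β₀/(β₀+n)]·(α₀/β₀), so only n and β₀ enter the weight.
Weight on data w = n/(β₀+n) = 14/(5.80+14) = 14/19.80 = 0.7071.

0.7071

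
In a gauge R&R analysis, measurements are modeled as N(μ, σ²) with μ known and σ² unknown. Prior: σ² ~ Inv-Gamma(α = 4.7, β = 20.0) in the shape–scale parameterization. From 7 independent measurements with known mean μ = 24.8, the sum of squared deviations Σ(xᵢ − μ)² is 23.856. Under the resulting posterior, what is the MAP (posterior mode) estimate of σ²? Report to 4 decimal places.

3.4704

With known mean μ and an Inverse-Gamma(α, β) prior on σ², the Normal likelihood is conjugate: posterior is Inv-Gamma(α + n/2, β + Σ(xᵢ−μ)²/2).
Posterior: Inv-Gamma(4.7 + 7/2, 20.0 + 23.856/2) = Inv-Gamma(8.20, 31.9280).
Mode = β/(α+1) = 31.9280/9.20 = 3.4704.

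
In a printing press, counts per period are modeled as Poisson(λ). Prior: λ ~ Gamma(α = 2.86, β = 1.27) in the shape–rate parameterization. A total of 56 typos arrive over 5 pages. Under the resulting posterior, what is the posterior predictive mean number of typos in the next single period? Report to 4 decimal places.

With a Gamma(shape α, rate β) prior, the Poisson likelihood is conjugate: the posterior is Gamma(α + ΣXᵢ, β + n).
Posterior: Gamma(α+S, β+n) = Gamma(2.86+56, 1.27+5) = Gamma(58.86, 6.27).
The predictive distribution for one future period is NegBinom with mean α/β = 9.3876.

9.3876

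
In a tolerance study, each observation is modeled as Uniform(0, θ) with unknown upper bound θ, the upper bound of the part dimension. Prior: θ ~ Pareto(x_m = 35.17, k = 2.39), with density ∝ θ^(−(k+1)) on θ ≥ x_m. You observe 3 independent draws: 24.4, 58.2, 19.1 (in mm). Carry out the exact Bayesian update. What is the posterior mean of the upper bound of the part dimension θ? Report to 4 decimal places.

A Pareto(scale x_m, shape k) prior on the upper bound θ of Uniform(0, θ) is conjugate: posterior is Pareto(max(x_m, max xᵢ), k + n).
Sample maximum = 58.2; prior scale x_m = 35.17 → posterior scale = max = 58.20.
Posterior shape = 2.39 + 3 = 5.39.
E[θ|data] = k·x_m/(k−1) = 5.39·58.20/4.39 = 71.4574.

71.4574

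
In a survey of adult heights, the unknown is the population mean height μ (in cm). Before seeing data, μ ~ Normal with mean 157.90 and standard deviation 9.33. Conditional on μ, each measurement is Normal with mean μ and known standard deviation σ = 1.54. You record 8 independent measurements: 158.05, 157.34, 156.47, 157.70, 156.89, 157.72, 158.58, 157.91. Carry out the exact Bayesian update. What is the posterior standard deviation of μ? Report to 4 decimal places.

0.5435

For Normal data with known variance σ², a Normal(μ₀, σ₀²) prior on μ is conjugate. Posterior precision = 1/σ₀² + n/σ²; posterior mean is the precision-weighted average of μ₀ and x̄.
σ₀² = 9.33² = 87.0489, σ² = 1.54² = 2.3716; σ² + n·σ₀² = 2.3716 + 8·87.0489 = 698.7628.
Posterior precision = 1/σ₀² + n/σ² = 1/87.0489 + 8/2.3716 = (σ² + n·σ₀²)/(σ₀²σ²) = 698.7628/(87.0489·2.3716); posterior variance σₙ² = σ₀²σ²/(σ² + n·σ₀²) = 87.0489·2.3716/698.7628 = 0.295444.
Posterior SD = √σₙ² = √(87.0489·2.3716/698.7628) = 0.5435.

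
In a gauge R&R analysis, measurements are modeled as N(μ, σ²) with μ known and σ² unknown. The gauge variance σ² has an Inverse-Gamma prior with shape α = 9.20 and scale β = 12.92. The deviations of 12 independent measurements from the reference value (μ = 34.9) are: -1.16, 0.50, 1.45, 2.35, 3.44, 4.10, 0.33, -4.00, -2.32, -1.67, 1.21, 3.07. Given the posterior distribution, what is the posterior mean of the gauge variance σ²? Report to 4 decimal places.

With known mean μ and an Inverse-Gamma(α, β) prior on σ², the Normal likelihood is conjugate: posterior is Inv-Gamma(α + n/2, β + Σ(xᵢ−μ)²/2).
Σ(xᵢ−μ)² = (-1.16)² + (0.50)² + (1.45)² + (2.35)² + (3.44)² + (4.10)² + (0.33)² + (-4.00)² + (-2.32)² + (-1.67)² + (1.21)² + (3.07)² = 73.0334.
Posterior: Inv-Gamma(9.20 + 12/2, 12.92 + 73.0334/2) = Inv-Gamma(15.20, 49.43670).
E[σ²|data] = β/(α−1) = 49.43670/14.20 = 3.4815.

3.4815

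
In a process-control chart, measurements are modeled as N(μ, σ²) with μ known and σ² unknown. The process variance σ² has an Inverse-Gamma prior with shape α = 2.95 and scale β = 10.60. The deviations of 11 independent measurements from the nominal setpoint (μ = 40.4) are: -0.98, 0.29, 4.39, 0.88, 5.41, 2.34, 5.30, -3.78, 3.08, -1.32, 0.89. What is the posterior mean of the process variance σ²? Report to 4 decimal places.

With known mean μ and an Inverse-Gamma(α, β) prior on σ², the Normal likelihood is conjugate: posterior is Inv-Gamma(α + n/2, β + Σ(xᵢ−μ)²/2).
Σ(xᵢ−μ)² = (-0.98)² + (0.29)² + (4.39)² + (0.88)² + (5.41)² + (2.34)² + (5.30)² + (-3.78)² + (3.08)² + (-1.32)² + (0.89)² = 110.2340.
Posterior: Inv-Gamma(2.95 + 11/2, 10.60 + 110.2340/2) = Inv-Gamma(8.45, 65.71700).
E[σ²|data] = β/(α−1) = 65.71700/7.45 = 8.8211.

8.8211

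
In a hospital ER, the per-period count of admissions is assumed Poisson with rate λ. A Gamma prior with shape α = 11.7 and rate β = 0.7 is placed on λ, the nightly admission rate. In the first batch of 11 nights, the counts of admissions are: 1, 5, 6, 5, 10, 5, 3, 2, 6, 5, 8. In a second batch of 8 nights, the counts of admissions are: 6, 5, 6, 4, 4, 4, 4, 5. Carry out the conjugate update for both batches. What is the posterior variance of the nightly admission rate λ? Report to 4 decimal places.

With a Gamma(shape α, rate β) prior, the Poisson likelihood is conjugate: the posterior is Gamma(α + ΣXᵢ, β + n).
Batch 1: sum of counts S = 56 over n = 11 nights.
After batch 1: Gamma(α+S, β+n) = Gamma(11.7+56, 0.7+11) = Gamma(67.7, 11.7).
Batch 2: sum of counts S = 38 over n = 8 nights.
After batch 2: Gamma(α+S, β+n) = Gamma(67.7+38, 11.7+8) = Gamma(105.7, 19.7).
Var = α/β² = 105.7/19.7² = 0.2724.

0.2724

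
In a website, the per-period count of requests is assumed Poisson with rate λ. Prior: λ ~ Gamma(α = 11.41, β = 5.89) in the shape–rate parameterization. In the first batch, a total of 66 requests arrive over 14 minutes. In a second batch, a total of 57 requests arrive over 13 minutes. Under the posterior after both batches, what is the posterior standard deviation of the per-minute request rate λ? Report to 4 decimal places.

With a Gamma(shape α, rate β) prior, the Poisson likelihood is conjugate: the posterior is Gamma(α + ΣXᵢ, β + n).
After batch 1: Gamma(α+S, β+n) = Gamma(11.41+66, 5.89+14) = Gamma(77.41, 19.89).
After batch 2: Gamma(α+S, β+n) = Gamma(77.41+57, 19.89+13) = Gamma(134.41, 32.89).
SD = √α/β = √134.41/32.89 = 0.3525.

0.3525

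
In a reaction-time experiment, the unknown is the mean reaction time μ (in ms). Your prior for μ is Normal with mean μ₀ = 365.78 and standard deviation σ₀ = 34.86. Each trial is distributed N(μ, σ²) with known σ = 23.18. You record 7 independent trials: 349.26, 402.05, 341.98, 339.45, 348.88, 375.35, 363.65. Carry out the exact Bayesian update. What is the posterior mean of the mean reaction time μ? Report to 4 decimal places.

360.4267

For Normal data with known variance σ², a Normal(μ₀, σ₀²) prior on μ is conjugate. Posterior precision = 1/σ₀² + n/σ²; posterior mean is the precision-weighted average of μ₀ and x̄.
Σxᵢ = 349.26 + 402.05 + 341.98 + 339.45 + 348.88 + 375.35 + 363.65 = 2520.62, so n·x̄ = 2520.62.
σ₀² = 34.86² = 1215.2196, σ² = 23.18² = 537.3124; σ² + n·σ₀² = 537.3124 + 7·1215.2196 = 9043.8496.
Posterior mean = (μ₀/σ₀² + n·x̄/σ²)/(1/σ₀² + n/σ²) = (σ²·μ₀ + σ₀²·n·x̄)/(σ² + n·σ₀²) = (537.3124·365.78 + 1215.2196·2520.62)/9043.8496 = 3259644.957824/9043.8496 = 360.4267.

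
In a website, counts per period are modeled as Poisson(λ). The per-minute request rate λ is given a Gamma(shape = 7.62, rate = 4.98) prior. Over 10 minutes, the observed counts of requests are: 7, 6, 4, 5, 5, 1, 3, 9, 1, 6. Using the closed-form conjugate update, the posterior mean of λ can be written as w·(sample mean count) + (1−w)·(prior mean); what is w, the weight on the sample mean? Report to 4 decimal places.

With a Gamma(shape α, rate β) prior, the Poisson likelihood is conjugate: the posterior is Gamma(α + ΣXᵢ, β + n).
Posterior mean = (α₀+S)/(β₀+n) = [n/(β₀+n)]·(S/n) + [β₀/(β₀+n)]·(α₀/β₀), so only n and β₀ enter the weight.
Weight on data w = n/(β₀+n) = 10/(4.98+10) = 10/14.98 = 0.6676.

0.6676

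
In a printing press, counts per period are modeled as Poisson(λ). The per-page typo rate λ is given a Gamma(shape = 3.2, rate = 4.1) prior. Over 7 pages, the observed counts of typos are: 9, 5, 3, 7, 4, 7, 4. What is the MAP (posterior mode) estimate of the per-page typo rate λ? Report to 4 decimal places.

With a Gamma(shape α, rate β) prior, the Poisson likelihood is conjugate: the posterior is Gamma(α + ΣXᵢ, β + n).
Sum of counts S = 39 over n = 7 pages.
Posterior: Gamma(α+S, β+n) = Gamma(3.2+39, 4.1+7) = Gamma(42.2, 11.1).
Mode of Gamma(α,β) for α≥1 is (α−1)/β = 41.2/11.1 = 3.7117.

3.7117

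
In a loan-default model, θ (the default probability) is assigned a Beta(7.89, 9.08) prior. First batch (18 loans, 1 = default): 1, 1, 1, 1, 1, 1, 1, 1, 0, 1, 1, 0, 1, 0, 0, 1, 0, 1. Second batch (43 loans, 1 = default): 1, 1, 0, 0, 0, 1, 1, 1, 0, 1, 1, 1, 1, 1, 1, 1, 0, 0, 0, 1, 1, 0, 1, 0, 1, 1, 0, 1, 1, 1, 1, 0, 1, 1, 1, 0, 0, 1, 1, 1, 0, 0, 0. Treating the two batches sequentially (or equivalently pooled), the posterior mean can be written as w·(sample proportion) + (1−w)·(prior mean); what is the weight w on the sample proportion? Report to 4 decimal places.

0.7824

The Beta prior is conjugate to a Binomial/Bernoulli likelihood; the update adds successes to α and failures to β.
Total number of loans: n = 18 + 43 = 61.
Posterior mean = (α₀+k)/(α₀+β₀+n) = [n/(α₀+β₀+n)]·(k/n) + [(α₀+β₀)/(α₀+β₀+n)]·α₀/(α₀+β₀), so only n and the prior enter the weight.
The weight on the data is w = n/(α₀+β₀+n) = 61/(7.89+9.08+61) = 61/77.97 = 0.7824.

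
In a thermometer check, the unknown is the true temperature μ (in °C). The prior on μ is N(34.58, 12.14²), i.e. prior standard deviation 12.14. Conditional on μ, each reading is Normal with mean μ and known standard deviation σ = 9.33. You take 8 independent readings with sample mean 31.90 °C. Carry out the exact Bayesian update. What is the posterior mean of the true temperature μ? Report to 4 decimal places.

32.0843

For Normal data with known variance σ², a Normal(μ₀, σ₀²) prior on μ is conjugate. Posterior precision = 1/σ₀² + n/σ²; posterior mean is the precision-weighted average of μ₀ and x̄.
n·x̄ = 8·31.90 = 255.2.
σ₀² = 12.14² = 147.3796, σ² = 9.33² = 87.0489; σ² + n·σ₀² = 87.0489 + 8·147.3796 = 1266.0857.
Posterior mean = (μ₀/σ₀² + n·x̄/σ²)/(1/σ₀² + n/σ²) = (σ²·μ₀ + σ₀²·n·x̄)/(σ² + n·σ₀²) = (87.0489·34.58 + 147.3796·255.2)/1266.0857 = 40621.424882/1266.0857 = 32.0843.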